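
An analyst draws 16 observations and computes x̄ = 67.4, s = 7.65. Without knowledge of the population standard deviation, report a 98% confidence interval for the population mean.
(62.42, 72.38)

t-interval (σ unknown):
df = n - 1 = 15
t* = 2.602 for 98% confidence

Margin of error = t* · s/√n = 2.602 · 7.65/√16 = 4.98

CI: (62.42, 72.38)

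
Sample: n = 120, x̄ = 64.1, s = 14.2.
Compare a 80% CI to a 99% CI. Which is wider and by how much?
99% CI is wider by 3.45

df = 119
80% CI: t* = 1.289, (62.43, 65.77), width = 2 · t* · s/√n = 3.34
99% CI: t* = 2.618, (60.71, 67.49), width = 2 · t* · s/√n = 6.79

The 99% CI is wider by 6.79 - 3.34 = 3.45.
Higher confidence requires a wider interval.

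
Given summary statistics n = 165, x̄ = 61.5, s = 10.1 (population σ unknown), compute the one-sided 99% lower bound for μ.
μ ≥ 59.65

Lower bound (one-sided):
t* = 2.349 (one-sided for 99%)
Lower bound = x̄ - t* · s/√n = 61.5 - 2.349 · 10.1/√165 = 59.65

We are 99% confident that μ ≥ 59.65.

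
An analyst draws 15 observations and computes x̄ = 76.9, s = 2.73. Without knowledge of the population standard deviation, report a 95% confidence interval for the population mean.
(75.39, 78.41)

t-interval (σ unknown):
df = n - 1 = 14
t* = 2.145 for 95% confidence

Margin of error = t* · s/√n = 2.145 · 2.73/√15 = 1.51

CI: (75.39, 78.41)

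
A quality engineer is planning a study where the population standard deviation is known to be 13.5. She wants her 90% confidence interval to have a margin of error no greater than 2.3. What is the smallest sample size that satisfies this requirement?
n ≥ 94

For margin E ≤ 2.3:
n ≥ (z* · σ / E)²
n ≥ (1.645 · 13.5 / 2.3)²
n ≥ 93.23

Minimum n = 94 (rounding up)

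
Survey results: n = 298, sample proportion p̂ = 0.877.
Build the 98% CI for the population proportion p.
(0.833, 0.921)

Proportion CI:
SE = √(p̂(1-p̂)/n) = √(0.877 · 0.123 / 298) = 0.01903

z* = 2.326
Margin = z* · SE = 2.326 · 0.01903 = 0.0443

CI: 0.877 ± 0.0443 = (0.833, 0.921)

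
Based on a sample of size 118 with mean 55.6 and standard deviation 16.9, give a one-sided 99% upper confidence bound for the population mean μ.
μ ≤ 59.27

Upper bound (one-sided):
t* = 2.359 (one-sided for 99%)
Upper bound = x̄ + t* · s/√n = 55.6 + 2.359 · 16.9/√118 = 59.27

We are 99% confident that μ ≤ 59.27.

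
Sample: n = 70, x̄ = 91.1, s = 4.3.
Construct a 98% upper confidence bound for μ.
μ ≤ 92.18

Upper bound (one-sided):
t* = 2.093 (one-sided for 98%)
Upper bound = x̄ + t* · s/√n = 91.1 + 2.093 · 4.3/√70 = 92.18

We are 98% confident that μ ≤ 92.18.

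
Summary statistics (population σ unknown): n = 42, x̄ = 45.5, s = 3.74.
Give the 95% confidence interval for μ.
(44.33, 46.67)

t-interval (σ unknown):
df = n - 1 = 41
t* = 2.020 for 95% confidence

Margin of error = t* · s/√n = 2.020 · 3.74/√42 = 1.17

CI: (44.33, 46.67)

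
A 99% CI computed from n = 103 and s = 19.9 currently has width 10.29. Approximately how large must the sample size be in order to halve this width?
n ≈ 412

CI width ∝ 1/√n
To reduce width by factor 2, need √n to grow by 2 → need 2² = 4 times as many samples.

Current: n = 103, width = 10.29
New: n = 412, width ≈ 5.07

Width reduced by factor of 10.29/5.07 = 2.03.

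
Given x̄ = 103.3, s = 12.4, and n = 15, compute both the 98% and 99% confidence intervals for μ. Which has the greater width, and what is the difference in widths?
99% CI is wider by 2.26

df = 14
98% CI: t* = 2.624, (94.90, 111.70), width = 2 · t* · s/√n = 16.80
99% CI: t* = 2.977, (93.77, 112.83), width = 2 · t* · s/√n = 19.06

The 99% CI is wider by 19.06 - 16.80 = 2.26.
Higher confidence requires a wider interval.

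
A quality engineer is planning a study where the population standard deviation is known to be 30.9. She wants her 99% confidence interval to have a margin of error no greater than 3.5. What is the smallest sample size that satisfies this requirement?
n ≥ 518

For margin E ≤ 3.5:
n ≥ (z* · σ / E)²
n ≥ (2.576 · 30.9 / 3.5)²
n ≥ 517.22

Minimum n = 518 (rounding up)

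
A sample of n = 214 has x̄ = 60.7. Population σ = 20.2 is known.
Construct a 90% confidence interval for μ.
(58.43, 62.97)

z-interval (σ known):
z* = 1.645 for 90% confidence

Margin of error = z* · σ/√n = 1.645 · 20.2/√214 = 2.27

CI: (60.7 - 2.27, 60.7 + 2.27) = (58.43, 62.97)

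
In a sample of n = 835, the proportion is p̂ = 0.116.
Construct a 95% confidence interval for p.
(0.094, 0.138)

Proportion CI:
SE = √(p̂(1-p̂)/n) = √(0.116 · 0.884 / 835) = 0.01108

z* = 1.960
Margin = z* · SE = 1.960 · 0.01108 = 0.0217

CI: 0.116 ± 0.0217 = (0.094, 0.138)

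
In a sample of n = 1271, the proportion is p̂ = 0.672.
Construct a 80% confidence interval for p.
(0.655, 0.689)

Proportion CI:
SE = √(p̂(1-p̂)/n) = √(0.672 · 0.328 / 1271) = 0.01317

z* = 1.282
Margin = z* · SE = 1.282 · 0.01317 = 0.0169

CI: 0.672 ± 0.0169 = (0.655, 0.689)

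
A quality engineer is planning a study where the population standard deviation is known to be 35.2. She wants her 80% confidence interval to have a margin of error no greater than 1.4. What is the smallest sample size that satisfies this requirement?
n ≥ 1039

For margin E ≤ 1.4:
n ≥ (z* · σ / E)²
n ≥ (1.282 · 35.2 / 1.4)²
n ≥ 1038.98

Minimum n = 1039 (rounding up)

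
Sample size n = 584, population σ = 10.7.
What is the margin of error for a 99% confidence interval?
Margin of error = 1.14

Margin of error = z* · σ/√n
= 2.576 · 10.7/√584
= 2.576 · 10.7/24.1661
= 1.14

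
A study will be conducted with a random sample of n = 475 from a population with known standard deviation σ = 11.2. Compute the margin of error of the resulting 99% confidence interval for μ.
Margin of error = 1.32

Margin of error = z* · σ/√n
= 2.576 · 11.2/√475
= 2.576 · 11.2/21.7945
= 1.32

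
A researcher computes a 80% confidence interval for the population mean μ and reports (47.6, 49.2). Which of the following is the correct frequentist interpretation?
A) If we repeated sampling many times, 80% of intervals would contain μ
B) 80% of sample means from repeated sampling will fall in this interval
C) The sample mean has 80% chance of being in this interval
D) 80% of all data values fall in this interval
A

A) Correct — this is the frequentist long-run coverage interpretation.
B) Wrong — coverage applies to intervals containing μ, not to future x̄ values.
C) Wrong — x̄ is observed and sits in the interval by construction.
D) Wrong — a CI is about the parameter μ, not individual data values.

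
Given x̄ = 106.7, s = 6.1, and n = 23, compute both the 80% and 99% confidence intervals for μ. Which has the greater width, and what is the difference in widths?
99% CI is wider by 3.81

df = 22
80% CI: t* = 1.321, (105.02, 108.38), width = 2 · t* · s/√n = 3.36
99% CI: t* = 2.819, (103.11, 110.29), width = 2 · t* · s/√n = 7.17

The 99% CI is wider by 7.17 - 3.36 = 3.81.
Higher confidence requires a wider interval.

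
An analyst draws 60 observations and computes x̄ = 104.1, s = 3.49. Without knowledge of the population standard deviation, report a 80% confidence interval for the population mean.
(103.52, 104.68)

t-interval (σ unknown):
df = n - 1 = 59
t* = 1.296 for 80% confidence

Margin of error = t* · s/√n = 1.296 · 3.49/√60 = 0.58

CI: (103.52, 104.68)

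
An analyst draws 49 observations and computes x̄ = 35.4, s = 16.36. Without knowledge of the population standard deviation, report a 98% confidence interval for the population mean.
(29.77, 41.03)

t-interval (σ unknown):
df = n - 1 = 48
t* = 2.407 for 98% confidence

Margin of error = t* · s/√n = 2.407 · 16.36/√49 = 5.63

CI: (29.77, 41.03)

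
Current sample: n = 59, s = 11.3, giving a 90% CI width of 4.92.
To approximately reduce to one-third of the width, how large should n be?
n ≈ 531

CI width ∝ 1/√n
To reduce width by factor 3, need √n to grow by 3 → need 3² = 9 times as many samples.

Current: n = 59, width = 4.92
New: n = 531, width ≈ 1.62

Width reduced by factor of 4.92/1.62 = 3.04.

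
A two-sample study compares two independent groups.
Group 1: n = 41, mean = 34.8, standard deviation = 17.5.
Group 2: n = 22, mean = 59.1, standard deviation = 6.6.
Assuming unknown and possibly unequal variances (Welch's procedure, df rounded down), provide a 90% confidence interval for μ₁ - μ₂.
(-29.44, -19.16)

Difference: x̄₁ - x̄₂ = -24.30
SE = √(s₁²/n₁ + s₂²/n₂) = √(17.5²/41 + 6.6²/22) = 3.0740
df = 56.46 → 56 (Welch–Satterthwaite, rounded down)
t* = 1.673

CI: -24.30 ± 1.673 · 3.0740 = -24.30 ± 5.14 = (-29.44, -19.16)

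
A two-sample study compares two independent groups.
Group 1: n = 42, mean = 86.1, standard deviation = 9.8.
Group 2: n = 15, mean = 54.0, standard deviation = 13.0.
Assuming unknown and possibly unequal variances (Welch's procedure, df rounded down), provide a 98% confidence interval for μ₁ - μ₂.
(22.75, 41.45)

Difference: x̄₁ - x̄₂ = 32.10
SE = √(s₁²/n₁ + s₂²/n₂) = √(9.8²/42 + 13.0²/15) = 3.6815
df = 19.98 → 19 (Welch–Satterthwaite, rounded down)
t* = 2.539

CI: 32.10 ± 2.539 · 3.6815 = 32.10 ± 9.35 = (22.75, 41.45)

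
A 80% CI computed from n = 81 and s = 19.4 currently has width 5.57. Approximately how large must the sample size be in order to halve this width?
n ≈ 324

CI width ∝ 1/√n
To reduce width by factor 2, need √n to grow by 2 → need 2² = 4 times as many samples.

Current: n = 81, width = 5.57
New: n = 324, width ≈ 2.77

Width reduced by factor of 5.57/2.77 = 2.01.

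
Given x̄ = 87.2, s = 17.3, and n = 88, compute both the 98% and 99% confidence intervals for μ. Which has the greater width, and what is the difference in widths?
99% CI is wider by 0.98

df = 87
98% CI: t* = 2.370, (82.83, 91.57), width = 2 · t* · s/√n = 8.74
99% CI: t* = 2.634, (82.34, 92.06), width = 2 · t* · s/√n = 9.72

The 99% CI is wider by 9.72 - 8.74 = 0.98.
Higher confidence requires a wider interval.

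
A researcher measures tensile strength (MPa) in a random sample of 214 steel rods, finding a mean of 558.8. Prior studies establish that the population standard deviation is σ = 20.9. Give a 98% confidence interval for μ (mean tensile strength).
(555.48, 562.12)

z-interval (σ known):
z* = 2.326 for 98% confidence

Margin of error = z* · σ/√n = 2.326 · 20.9/√214 = 3.32

CI: (558.8 - 3.32, 558.8 + 3.32) = (555.48, 562.12)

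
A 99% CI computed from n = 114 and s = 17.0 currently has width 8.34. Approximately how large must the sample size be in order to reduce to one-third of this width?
n ≈ 1026

CI width ∝ 1/√n
To reduce width by factor 3, need √n to grow by 3 → need 3² = 9 times as many samples.

Current: n = 114, width = 8.34
New: n = 1026, width ≈ 2.74

Width reduced by factor of 8.34/2.74 = 3.04.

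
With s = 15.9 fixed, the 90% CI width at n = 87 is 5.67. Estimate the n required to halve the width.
n ≈ 348

CI width ∝ 1/√n
To reduce width by factor 2, need √n to grow by 2 → need 2² = 4 times as many samples.

Current: n = 87, width = 5.67
New: n = 348, width ≈ 2.81

Width reduced by factor of 5.67/2.81 = 2.02.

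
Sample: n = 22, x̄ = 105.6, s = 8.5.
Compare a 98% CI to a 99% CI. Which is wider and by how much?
99% CI is wider by 1.13

df = 21
98% CI: t* = 2.518, (101.04, 110.16), width = 2 · t* · s/√n = 9.13
99% CI: t* = 2.831, (100.47, 110.73), width = 2 · t* · s/√n = 10.26

The 99% CI is wider by 10.26 - 9.13 = 1.13.
Higher confidence requires a wider interval.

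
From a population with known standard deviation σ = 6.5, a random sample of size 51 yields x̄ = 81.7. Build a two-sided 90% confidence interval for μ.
(80.20, 83.20)

z-interval (σ known):
z* = 1.645 for 90% confidence

Margin of error = z* · σ/√n = 1.645 · 6.5/√51 = 1.50

CI: (81.7 - 1.50, 81.7 + 1.50) = (80.20, 83.20)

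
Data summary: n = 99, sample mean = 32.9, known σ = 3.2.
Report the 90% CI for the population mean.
(32.37, 33.43)

z-interval (σ known):
z* = 1.645 for 90% confidence

Margin of error = z* · σ/√n = 1.645 · 3.2/√99 = 0.53

CI: (32.9 - 0.53, 32.9 + 0.53) = (32.37, 33.43)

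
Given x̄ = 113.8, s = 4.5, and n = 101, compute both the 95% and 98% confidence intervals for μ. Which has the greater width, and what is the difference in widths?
98% CI is wider by 0.34

df = 100
95% CI: t* = 1.984, (112.91, 114.69), width = 2 · t* · s/√n = 1.78
98% CI: t* = 2.364, (112.74, 114.86), width = 2 · t* · s/√n = 2.12

The 98% CI is wider by 2.12 - 1.78 = 0.34.
Higher confidence requires a wider interval.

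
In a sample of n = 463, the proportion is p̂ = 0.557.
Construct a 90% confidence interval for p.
(0.519, 0.595)

Proportion CI:
SE = √(p̂(1-p̂)/n) = √(0.557 · 0.443 / 463) = 0.02309

z* = 1.645
Margin = z* · SE = 1.645 · 0.02309 = 0.0380

CI: 0.557 ± 0.0380 = (0.519, 0.595)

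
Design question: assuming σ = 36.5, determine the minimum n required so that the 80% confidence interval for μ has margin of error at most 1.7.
n ≥ 758

For margin E ≤ 1.7:
n ≥ (z* · σ / E)²
n ≥ (1.282 · 36.5 / 1.7)²
n ≥ 757.64

Minimum n = 758 (rounding up)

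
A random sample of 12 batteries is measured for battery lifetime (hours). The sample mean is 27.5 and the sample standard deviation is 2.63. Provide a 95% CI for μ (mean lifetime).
(25.83, 29.17)

t-interval (σ unknown):
df = n - 1 = 11
t* = 2.201 for 95% confidence

Margin of error = t* · s/√n = 2.201 · 2.63/√12 = 1.67

CI: (25.83, 29.17)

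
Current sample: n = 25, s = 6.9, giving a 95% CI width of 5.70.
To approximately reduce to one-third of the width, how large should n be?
n ≈ 225

CI width ∝ 1/√n
To reduce width by factor 3, need √n to grow by 3 → need 3² = 9 times as many samples.

Current: n = 25, width = 5.70
New: n = 225, width ≈ 1.81

Width reduced by factor of 5.70/1.81 = 3.15.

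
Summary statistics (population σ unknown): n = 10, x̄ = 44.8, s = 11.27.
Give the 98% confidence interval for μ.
(34.75, 54.85)

t-interval (σ unknown):
df = n - 1 = 9
t* = 2.821 for 98% confidence

Margin of error = t* · s/√n = 2.821 · 11.27/√10 = 10.05

CI: (34.75, 54.85)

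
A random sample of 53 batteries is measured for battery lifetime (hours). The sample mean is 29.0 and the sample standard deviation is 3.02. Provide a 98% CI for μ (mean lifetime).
(28.00, 30.00)

t-interval (σ unknown):
df = n - 1 = 52
t* = 2.400 for 98% confidence

Margin of error = t* · s/√n = 2.400 · 3.02/√53 = 1.00

CI: (28.00, 30.00)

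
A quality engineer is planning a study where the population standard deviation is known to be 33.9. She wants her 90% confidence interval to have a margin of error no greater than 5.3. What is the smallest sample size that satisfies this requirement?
n ≥ 111

For margin E ≤ 5.3:
n ≥ (z* · σ / E)²
n ≥ (1.645 · 33.9 / 5.3)²
n ≥ 110.71

Minimum n = 111 (rounding up)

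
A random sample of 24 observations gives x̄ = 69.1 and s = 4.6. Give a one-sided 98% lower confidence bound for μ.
μ ≥ 67.06

Lower bound (one-sided):
t* = 2.177 (one-sided for 98%)
Lower bound = x̄ - t* · s/√n = 69.1 - 2.177 · 4.6/√24 = 67.06

We are 98% confident that μ ≥ 67.06.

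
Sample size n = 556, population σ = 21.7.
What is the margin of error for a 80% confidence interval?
Margin of error = 1.18

Margin of error = z* · σ/√n
= 1.282 · 21.7/√556
= 1.282 · 21.7/23.5797
= 1.18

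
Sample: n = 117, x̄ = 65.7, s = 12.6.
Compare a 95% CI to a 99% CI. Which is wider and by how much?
99% CI is wider by 1.48

df = 116
95% CI: t* = 1.981, (63.39, 68.01), width = 2 · t* · s/√n = 4.62
99% CI: t* = 2.619, (62.65, 68.75), width = 2 · t* · s/√n = 6.10

The 99% CI is wider by 6.10 - 4.62 = 1.48.
Higher confidence requires a wider interval.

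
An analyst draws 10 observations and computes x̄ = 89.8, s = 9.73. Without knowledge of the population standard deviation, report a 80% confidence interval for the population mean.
(85.54, 94.06)

t-interval (σ unknown):
df = n - 1 = 9
t* = 1.383 for 80% confidence

Margin of error = t* · s/√n = 1.383 · 9.73/√10 = 4.26

CI: (85.54, 94.06)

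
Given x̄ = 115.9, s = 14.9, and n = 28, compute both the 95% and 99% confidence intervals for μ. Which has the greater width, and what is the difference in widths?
99% CI is wider by 4.05

df = 27
95% CI: t* = 2.052, (110.12, 121.68), width = 2 · t* · s/√n = 11.56
99% CI: t* = 2.771, (108.10, 123.70), width = 2 · t* · s/√n = 15.61

The 99% CI is wider by 15.61 - 11.56 = 4.05.
Higher confidence requires a wider interval.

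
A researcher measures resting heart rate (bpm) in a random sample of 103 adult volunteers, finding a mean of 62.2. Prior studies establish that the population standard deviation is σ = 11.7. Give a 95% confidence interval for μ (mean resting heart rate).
(59.94, 64.46)

z-interval (σ known):
z* = 1.960 for 95% confidence

Margin of error = z* · σ/√n = 1.960 · 11.7/√103 = 2.26

CI: (62.2 - 2.26, 62.2 + 2.26) = (59.94, 64.46)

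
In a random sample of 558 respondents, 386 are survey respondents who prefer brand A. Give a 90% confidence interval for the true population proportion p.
(0.660, 0.724)

Proportion CI:
p̂ = 386/558 = 0.69176
SE = √(p̂(1-p̂)/n) = √(0.69176 · 0.30824 / 558) = 0.01955

z* = 1.645
Margin = z* · SE = 1.645 · 0.01955 = 0.0322

CI: 0.69176 ± 0.0322 = (0.660, 0.724)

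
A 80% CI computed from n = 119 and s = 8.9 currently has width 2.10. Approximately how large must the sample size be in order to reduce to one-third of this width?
n ≈ 1071

CI width ∝ 1/√n
To reduce width by factor 3, need √n to grow by 3 → need 3² = 9 times as many samples.

Current: n = 119, width = 2.10
New: n = 1071, width ≈ 0.70

Width reduced by factor of 2.10/0.70 = 3.00.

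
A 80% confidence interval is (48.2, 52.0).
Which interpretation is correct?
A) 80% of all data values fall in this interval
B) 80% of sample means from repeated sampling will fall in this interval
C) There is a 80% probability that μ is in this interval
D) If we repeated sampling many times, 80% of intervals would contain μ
D

A) Wrong — a CI is about the parameter μ, not individual data values.
B) Wrong — coverage applies to intervals containing μ, not to future x̄ values.
C) Wrong — μ is fixed; the randomness lives in the interval, not in μ.
D) Correct — this is the frequentist long-run coverage interpretation.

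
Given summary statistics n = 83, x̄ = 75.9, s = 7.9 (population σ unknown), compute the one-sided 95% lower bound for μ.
μ ≥ 74.46

Lower bound (one-sided):
t* = 1.664 (one-sided for 95%)
Lower bound = x̄ - t* · s/√n = 75.9 - 1.664 · 7.9/√83 = 74.46

We are 95% confident that μ ≥ 74.46.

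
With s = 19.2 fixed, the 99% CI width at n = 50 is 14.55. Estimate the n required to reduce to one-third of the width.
n ≈ 450

CI width ∝ 1/√n
To reduce width by factor 3, need √n to grow by 3 → need 3² = 9 times as many samples.

Current: n = 50, width = 14.55
New: n = 450, width ≈ 4.68

Width reduced by factor of 14.55/4.68 = 3.11.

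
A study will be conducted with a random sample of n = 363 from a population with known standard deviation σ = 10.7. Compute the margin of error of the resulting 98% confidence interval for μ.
Margin of error = 1.31

Margin of error = z* · σ/√n
= 2.326 · 10.7/√363
= 2.326 · 10.7/19.0526
= 1.31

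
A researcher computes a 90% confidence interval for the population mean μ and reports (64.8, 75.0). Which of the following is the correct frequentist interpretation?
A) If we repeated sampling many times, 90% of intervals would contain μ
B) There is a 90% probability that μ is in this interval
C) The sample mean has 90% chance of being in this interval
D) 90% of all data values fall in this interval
A

A) Correct — this is the frequentist long-run coverage interpretation.
B) Wrong — μ is fixed; the randomness lives in the interval, not in μ.
C) Wrong — x̄ is observed and sits in the interval by construction.
D) Wrong — a CI is about the parameter μ, not individual data values.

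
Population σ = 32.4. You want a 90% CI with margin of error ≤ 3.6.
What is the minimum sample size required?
n ≥ 220

For margin E ≤ 3.6:
n ≥ (z* · σ / E)²
n ≥ (1.645 · 32.4 / 3.6)²
n ≥ 219.19

Minimum n = 220 (rounding up)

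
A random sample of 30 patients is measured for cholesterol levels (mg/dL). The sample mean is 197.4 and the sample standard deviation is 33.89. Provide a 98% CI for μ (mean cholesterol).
(182.17, 212.63)

t-interval (σ unknown):
df = n - 1 = 29
t* = 2.462 for 98% confidence

Margin of error = t* · s/√n = 2.462 · 33.89/√30 = 15.23

CI: (182.17, 212.63)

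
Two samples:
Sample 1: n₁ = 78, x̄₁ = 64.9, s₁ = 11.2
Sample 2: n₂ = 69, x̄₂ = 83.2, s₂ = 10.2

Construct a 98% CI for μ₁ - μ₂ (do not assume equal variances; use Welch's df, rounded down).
(-22.45, -14.15)

Difference: x̄₁ - x̄₂ = -18.30
SE = √(s₁²/n₁ + s₂²/n₂) = √(11.2²/78 + 10.2²/69) = 1.7652
df = 144.87 → 144 (Welch–Satterthwaite, rounded down)
t* = 2.353

CI: -18.30 ± 2.353 · 1.7652 = -18.30 ± 4.15 = (-22.45, -14.15)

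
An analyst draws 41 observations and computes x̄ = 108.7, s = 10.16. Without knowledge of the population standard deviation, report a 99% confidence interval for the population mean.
(104.41, 112.99)

t-interval (σ unknown):
df = n - 1 = 40
t* = 2.704 for 99% confidence

Margin of error = t* · s/√n = 2.704 · 10.16/√41 = 4.29

CI: (104.41, 112.99)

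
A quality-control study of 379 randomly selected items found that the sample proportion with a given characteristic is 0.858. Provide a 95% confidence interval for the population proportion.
(0.823, 0.893)

Proportion CI:
SE = √(p̂(1-p̂)/n) = √(0.858 · 0.142 / 379) = 0.01793

z* = 1.960
Margin = z* · SE = 1.960 · 0.01793 = 0.0351

CI: 0.858 ± 0.0351 = (0.823, 0.893)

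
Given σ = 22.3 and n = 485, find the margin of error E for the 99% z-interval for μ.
Margin of error = 2.61

Margin of error = z* · σ/√n
= 2.576 · 22.3/√485
= 2.576 · 22.3/22.0227
= 2.61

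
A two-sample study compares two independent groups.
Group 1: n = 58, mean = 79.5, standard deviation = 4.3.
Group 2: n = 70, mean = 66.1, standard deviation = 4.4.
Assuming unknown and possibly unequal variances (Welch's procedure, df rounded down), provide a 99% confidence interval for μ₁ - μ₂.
(11.38, 15.42)

Difference: x̄₁ - x̄₂ = 13.40
SE = √(s₁²/n₁ + s₂²/n₂) = √(4.3²/58 + 4.4²/70) = 0.7716
df = 122.58 → 122 (Welch–Satterthwaite, rounded down)
t* = 2.617

CI: 13.40 ± 2.617 · 0.7716 = 13.40 ± 2.02 = (11.38, 15.42)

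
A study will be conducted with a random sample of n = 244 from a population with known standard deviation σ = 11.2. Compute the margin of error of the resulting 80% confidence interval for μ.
Margin of error = 0.92

Margin of error = z* · σ/√n
= 1.282 · 11.2/√244
= 1.282 · 11.2/15.6205
= 0.92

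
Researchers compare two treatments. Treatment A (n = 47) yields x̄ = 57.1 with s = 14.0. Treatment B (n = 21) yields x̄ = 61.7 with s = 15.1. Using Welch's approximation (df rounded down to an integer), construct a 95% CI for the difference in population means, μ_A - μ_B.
(-12.46, 3.26)

Difference: x̄₁ - x̄₂ = -4.60
SE = √(s₁²/n₁ + s₂²/n₂) = √(14.0²/47 + 15.1²/21) = 3.8766
df = 36.00 → 36 (Welch–Satterthwaite, rounded down)
t* = 2.028

CI: -4.60 ± 2.028 · 3.8766 = -4.60 ± 7.86 = (-12.46, 3.26)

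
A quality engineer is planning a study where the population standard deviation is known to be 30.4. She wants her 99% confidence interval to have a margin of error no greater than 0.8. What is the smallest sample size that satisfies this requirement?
n ≥ 9583

For margin E ≤ 0.8:
n ≥ (z* · σ / E)²
n ≥ (2.576 · 30.4 / 0.8)²
n ≥ 9582.06

Minimum n = 9583 (rounding up)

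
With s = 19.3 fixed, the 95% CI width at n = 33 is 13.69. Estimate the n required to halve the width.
n ≈ 132

CI width ∝ 1/√n
To reduce width by factor 2, need √n to grow by 2 → need 2² = 4 times as many samples.

Current: n = 33, width = 13.69
New: n = 132, width ≈ 6.65

Width reduced by factor of 13.69/6.65 = 2.06.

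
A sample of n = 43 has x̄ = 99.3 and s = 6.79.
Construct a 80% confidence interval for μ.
(97.95, 100.65)

t-interval (σ unknown):
df = n - 1 = 42
t* = 1.302 for 80% confidence

Margin of error = t* · s/√n = 1.302 · 6.79/√43 = 1.35

CI: (97.95, 100.65)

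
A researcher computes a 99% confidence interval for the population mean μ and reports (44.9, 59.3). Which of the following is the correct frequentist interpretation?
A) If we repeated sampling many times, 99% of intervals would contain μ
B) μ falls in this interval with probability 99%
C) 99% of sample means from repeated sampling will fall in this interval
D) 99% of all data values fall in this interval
A

A) Correct — this is the frequentist long-run coverage interpretation.
B) Wrong — μ is fixed; the randomness lives in the interval, not in μ.
C) Wrong — coverage applies to intervals containing μ, not to future x̄ values.
D) Wrong — a CI is about the parameter μ, not individual data values.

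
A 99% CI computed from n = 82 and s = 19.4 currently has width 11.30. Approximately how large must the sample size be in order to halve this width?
n ≈ 328

CI width ∝ 1/√n
To reduce width by factor 2, need √n to grow by 2 → need 2² = 4 times as many samples.

Current: n = 82, width = 11.30
New: n = 328, width ≈ 5.55

Width reduced by factor of 11.30/5.55 = 2.04.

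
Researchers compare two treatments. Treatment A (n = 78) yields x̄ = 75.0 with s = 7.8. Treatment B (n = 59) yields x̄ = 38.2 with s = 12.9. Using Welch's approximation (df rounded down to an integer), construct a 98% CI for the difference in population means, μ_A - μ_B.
(32.30, 41.30)

Difference: x̄₁ - x̄₂ = 36.80
SE = √(s₁²/n₁ + s₂²/n₂) = √(7.8²/78 + 12.9²/59) = 1.8975
df = 89.37 → 89 (Welch–Satterthwaite, rounded down)
t* = 2.369

CI: 36.80 ± 2.369 · 1.8975 = 36.80 ± 4.50 = (32.30, 41.30)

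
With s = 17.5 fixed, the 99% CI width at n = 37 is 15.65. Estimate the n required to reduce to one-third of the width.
n ≈ 333

CI width ∝ 1/√n
To reduce width by factor 3, need √n to grow by 3 → need 3² = 9 times as many samples.

Current: n = 37, width = 15.65
New: n = 333, width ≈ 4.97

Width reduced by factor of 15.65/4.97 = 3.15.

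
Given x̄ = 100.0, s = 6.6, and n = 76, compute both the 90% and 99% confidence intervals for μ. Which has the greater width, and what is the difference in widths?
99% CI is wider by 1.48

df = 75
90% CI: t* = 1.665, (98.74, 101.26), width = 2 · t* · s/√n = 2.52
99% CI: t* = 2.643, (98.00, 102.00), width = 2 · t* · s/√n = 4.00

The 99% CI is wider by 4.00 - 2.52 = 1.48.
Higher confidence requires a wider interval.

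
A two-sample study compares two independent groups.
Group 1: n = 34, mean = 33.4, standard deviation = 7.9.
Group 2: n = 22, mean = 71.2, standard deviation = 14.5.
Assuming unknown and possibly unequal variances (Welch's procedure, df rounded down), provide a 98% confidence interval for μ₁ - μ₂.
(-46.11, -29.49)

Difference: x̄₁ - x̄₂ = -37.80
SE = √(s₁²/n₁ + s₂²/n₂) = √(7.9²/34 + 14.5²/22) = 3.3753
df = 29.16 → 29 (Welch–Satterthwaite, rounded down)
t* = 2.462

CI: -37.80 ± 2.462 · 3.3753 = -37.80 ± 8.31 = (-46.11, -29.49)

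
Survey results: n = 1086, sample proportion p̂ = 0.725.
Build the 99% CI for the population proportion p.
(0.690, 0.760)

Proportion CI:
SE = √(p̂(1-p̂)/n) = √(0.725 · 0.275 / 1086) = 0.01355

z* = 2.576
Margin = z* · SE = 2.576 · 0.01355 = 0.0349

CI: 0.725 ± 0.0349 = (0.690, 0.760)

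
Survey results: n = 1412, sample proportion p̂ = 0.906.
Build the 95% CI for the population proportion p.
(0.891, 0.921)

Proportion CI:
SE = √(p̂(1-p̂)/n) = √(0.906 · 0.094 / 1412) = 0.00777

z* = 1.960
Margin = z* · SE = 1.960 · 0.00777 = 0.0152

CI: 0.906 ± 0.0152 = (0.891, 0.921)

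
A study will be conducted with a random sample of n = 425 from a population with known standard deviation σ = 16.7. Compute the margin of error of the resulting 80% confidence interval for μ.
Margin of error = 1.04

Margin of error = z* · σ/√n
= 1.282 · 16.7/√425
= 1.282 · 16.7/20.6155
= 1.04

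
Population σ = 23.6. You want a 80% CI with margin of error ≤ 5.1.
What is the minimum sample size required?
n ≥ 36

For margin E ≤ 5.1:
n ≥ (z* · σ / E)²
n ≥ (1.282 · 23.6 / 5.1)²
n ≥ 35.19

Minimum n = 36 (rounding up)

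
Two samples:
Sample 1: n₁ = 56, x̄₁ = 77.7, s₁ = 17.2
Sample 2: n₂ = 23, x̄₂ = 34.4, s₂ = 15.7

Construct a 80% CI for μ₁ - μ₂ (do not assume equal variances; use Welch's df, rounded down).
(38.10, 48.50)

Difference: x̄₁ - x̄₂ = 43.30
SE = √(s₁²/n₁ + s₂²/n₂) = √(17.2²/56 + 15.7²/23) = 4.0000
df = 44.69 → 44 (Welch–Satterthwaite, rounded down)
t* = 1.301

CI: 43.30 ± 1.301 · 4.0000 = 43.30 ± 5.20 = (38.10, 48.50)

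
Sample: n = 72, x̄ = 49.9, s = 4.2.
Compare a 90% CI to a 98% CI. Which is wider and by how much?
98% CI is wider by 0.71

df = 71
90% CI: t* = 1.667, (49.07, 50.73), width = 2 · t* · s/√n = 1.65
98% CI: t* = 2.380, (48.72, 51.08), width = 2 · t* · s/√n = 2.36

The 98% CI is wider by 2.36 - 1.65 = 0.71.
Higher confidence requires a wider interval.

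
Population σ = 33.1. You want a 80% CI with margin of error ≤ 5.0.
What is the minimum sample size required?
n ≥ 73

For margin E ≤ 5.0:
n ≥ (z* · σ / E)²
n ≥ (1.282 · 33.1 / 5.0)²
n ≥ 72.03

Minimum n = 73 (rounding up)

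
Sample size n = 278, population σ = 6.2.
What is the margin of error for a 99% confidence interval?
Margin of error = 0.96

Margin of error = z* · σ/√n
= 2.576 · 6.2/√278
= 2.576 · 6.2/16.6733
= 0.96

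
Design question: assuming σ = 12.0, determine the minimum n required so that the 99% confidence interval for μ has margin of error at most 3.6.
n ≥ 74

For margin E ≤ 3.6:
n ≥ (z* · σ / E)²
n ≥ (2.576 · 12.0 / 3.6)²
n ≥ 73.73

Minimum n = 74 (rounding up)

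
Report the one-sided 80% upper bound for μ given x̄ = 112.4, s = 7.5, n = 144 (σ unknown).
μ ≤ 112.93

Upper bound (one-sided):
t* = 0.844 (one-sided for 80%)
Upper bound = x̄ + t* · s/√n = 112.4 + 0.844 · 7.5/√144 = 112.93

We are 80% confident that μ ≤ 112.93.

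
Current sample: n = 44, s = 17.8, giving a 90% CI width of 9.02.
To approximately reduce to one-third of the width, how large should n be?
n ≈ 396

CI width ∝ 1/√n
To reduce width by factor 3, need √n to grow by 3 → need 3² = 9 times as many samples.

Current: n = 44, width = 9.02
New: n = 396, width ≈ 2.95

Width reduced by factor of 9.02/2.95 = 3.06.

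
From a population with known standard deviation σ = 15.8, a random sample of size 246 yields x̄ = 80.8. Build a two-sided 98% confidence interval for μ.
(78.46, 83.14)

z-interval (σ known):
z* = 2.326 for 98% confidence

Margin of error = z* · σ/√n = 2.326 · 15.8/√246 = 2.34

CI: (80.8 - 2.34, 80.8 + 2.34) = (78.46, 83.14)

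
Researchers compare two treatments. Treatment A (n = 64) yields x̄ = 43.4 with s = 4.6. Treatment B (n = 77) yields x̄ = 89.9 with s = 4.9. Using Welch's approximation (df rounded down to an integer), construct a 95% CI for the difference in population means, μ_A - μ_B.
(-48.09, -44.91)

Difference: x̄₁ - x̄₂ = -46.50
SE = √(s₁²/n₁ + s₂²/n₂) = √(4.6²/64 + 4.9²/77) = 0.8015
df = 136.92 → 136 (Welch–Satterthwaite, rounded down)
t* = 1.978

CI: -46.50 ± 1.978 · 0.8015 = -46.50 ± 1.59 = (-48.09, -44.91)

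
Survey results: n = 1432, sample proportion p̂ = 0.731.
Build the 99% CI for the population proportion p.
(0.701, 0.761)

Proportion CI:
SE = √(p̂(1-p̂)/n) = √(0.731 · 0.269 / 1432) = 0.01172

z* = 2.576
Margin = z* · SE = 2.576 · 0.01172 = 0.0302

CI: 0.731 ± 0.0302 = (0.701, 0.761)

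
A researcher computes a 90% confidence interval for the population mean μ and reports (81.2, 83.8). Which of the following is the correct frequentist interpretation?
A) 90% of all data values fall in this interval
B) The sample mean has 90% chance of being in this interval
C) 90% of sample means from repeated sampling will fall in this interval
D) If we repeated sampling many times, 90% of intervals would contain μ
D

A) Wrong — a CI is about the parameter μ, not individual data values.
B) Wrong — x̄ is observed and sits in the interval by construction.
C) Wrong — coverage applies to intervals containing μ, not to future x̄ values.
D) Correct — this is the frequentist long-run coverage interpretation.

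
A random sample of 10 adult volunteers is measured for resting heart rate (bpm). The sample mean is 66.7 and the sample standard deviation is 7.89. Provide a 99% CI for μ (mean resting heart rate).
(58.59, 74.81)

t-interval (σ unknown):
df = n - 1 = 9
t* = 3.250 for 99% confidence

Margin of error = t* · s/√n = 3.250 · 7.89/√10 = 8.11

CI: (58.59, 74.81)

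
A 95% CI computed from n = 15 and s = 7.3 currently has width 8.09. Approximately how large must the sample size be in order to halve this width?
n ≈ 60

CI width ∝ 1/√n
To reduce width by factor 2, need √n to grow by 2 → need 2² = 4 times as many samples.

Current: n = 15, width = 8.09
New: n = 60, width ≈ 3.77

Width reduced by factor of 8.09/3.77 = 2.15.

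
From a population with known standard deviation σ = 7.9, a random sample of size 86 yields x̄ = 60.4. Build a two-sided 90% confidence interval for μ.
(59.00, 61.80)

z-interval (σ known):
z* = 1.645 for 90% confidence

Margin of error = z* · σ/√n = 1.645 · 7.9/√86 = 1.40

CI: (60.4 - 1.40, 60.4 + 1.40) = (59.00, 61.80)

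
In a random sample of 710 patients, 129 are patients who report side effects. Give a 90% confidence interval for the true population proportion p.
(0.158, 0.205)

Proportion CI:
p̂ = 129/710 = 0.18169
SE = √(p̂(1-p̂)/n) = √(0.18169 · 0.81831 / 710) = 0.01447

z* = 1.645
Margin = z* · SE = 1.645 · 0.01447 = 0.0238

CI: 0.18169 ± 0.0238 = (0.158, 0.205)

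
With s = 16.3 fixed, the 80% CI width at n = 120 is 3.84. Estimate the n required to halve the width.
n ≈ 480

CI width ∝ 1/√n
To reduce width by factor 2, need √n to grow by 2 → need 2² = 4 times as many samples.

Current: n = 120, width = 3.84
New: n = 480, width ≈ 1.91

Width reduced by factor of 3.84/1.91 = 2.01.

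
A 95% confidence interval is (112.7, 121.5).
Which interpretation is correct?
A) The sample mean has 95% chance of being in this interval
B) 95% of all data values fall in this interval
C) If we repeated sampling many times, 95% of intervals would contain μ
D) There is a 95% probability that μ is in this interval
C

A) Wrong — x̄ is observed and sits in the interval by construction.
B) Wrong — a CI is about the parameter μ, not individual data values.
C) Correct — this is the frequentist long-run coverage interpretation.
D) Wrong — μ is fixed; the randomness lives in the interval, not in μ.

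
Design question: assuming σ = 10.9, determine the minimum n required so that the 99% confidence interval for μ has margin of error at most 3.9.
n ≥ 52

For margin E ≤ 3.9:
n ≥ (z* · σ / E)²
n ≥ (2.576 · 10.9 / 3.9)²
n ≥ 51.83

Minimum n = 52 (rounding up)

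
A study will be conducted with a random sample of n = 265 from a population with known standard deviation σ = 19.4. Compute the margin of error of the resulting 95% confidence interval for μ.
Margin of error = 2.34

Margin of error = z* · σ/√n
= 1.960 · 19.4/√265
= 1.960 · 19.4/16.2788
= 2.34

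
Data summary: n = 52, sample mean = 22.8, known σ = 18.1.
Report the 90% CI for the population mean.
(18.67, 26.93)

z-interval (σ known):
z* = 1.645 for 90% confidence

Margin of error = z* · σ/√n = 1.645 · 18.1/√52 = 4.13

CI: (22.8 - 4.13, 22.8 + 4.13) = (18.67, 26.93)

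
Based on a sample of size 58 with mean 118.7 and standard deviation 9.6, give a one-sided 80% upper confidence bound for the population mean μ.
μ ≤ 119.77

Upper bound (one-sided):
t* = 0.848 (one-sided for 80%)
Upper bound = x̄ + t* · s/√n = 118.7 + 0.848 · 9.6/√58 = 119.77

We are 80% confident that μ ≤ 119.77.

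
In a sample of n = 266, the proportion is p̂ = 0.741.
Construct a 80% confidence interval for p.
(0.707, 0.775)

Proportion CI:
SE = √(p̂(1-p̂)/n) = √(0.741 · 0.259 / 266) = 0.02686

z* = 1.282
Margin = z* · SE = 1.282 · 0.02686 = 0.0344

CI: 0.741 ± 0.0344 = (0.707, 0.775)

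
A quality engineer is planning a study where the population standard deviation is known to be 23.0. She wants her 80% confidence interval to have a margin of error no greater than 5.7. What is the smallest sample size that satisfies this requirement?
n ≥ 27

For margin E ≤ 5.7:
n ≥ (z* · σ / E)²
n ≥ (1.282 · 23.0 / 5.7)²
n ≥ 26.76

Minimum n = 27 (rounding up)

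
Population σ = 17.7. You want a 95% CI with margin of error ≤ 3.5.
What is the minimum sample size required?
n ≥ 99

For margin E ≤ 3.5:
n ≥ (z* · σ / E)²
n ≥ (1.960 · 17.7 / 3.5)²
n ≥ 98.25

Minimum n = 99 (rounding up)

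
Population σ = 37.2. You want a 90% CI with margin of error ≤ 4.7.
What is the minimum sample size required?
n ≥ 170

For margin E ≤ 4.7:
n ≥ (z* · σ / E)²
n ≥ (1.645 · 37.2 / 4.7)²
n ≥ 169.52

Minimum n = 170 (rounding up)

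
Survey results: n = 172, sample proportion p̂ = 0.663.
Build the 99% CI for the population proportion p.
(0.570, 0.756)

Proportion CI:
SE = √(p̂(1-p̂)/n) = √(0.663 · 0.337 / 172) = 0.03604

z* = 2.576
Margin = z* · SE = 2.576 · 0.03604 = 0.0928

CI: 0.663 ± 0.0928 = (0.570, 0.756)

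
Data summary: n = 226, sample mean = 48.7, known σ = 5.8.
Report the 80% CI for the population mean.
(48.21, 49.19)

z-interval (σ known):
z* = 1.282 for 80% confidence

Margin of error = z* · σ/√n = 1.282 · 5.8/√226 = 0.49

CI: (48.7 - 0.49, 48.7 + 0.49) = (48.21, 49.19)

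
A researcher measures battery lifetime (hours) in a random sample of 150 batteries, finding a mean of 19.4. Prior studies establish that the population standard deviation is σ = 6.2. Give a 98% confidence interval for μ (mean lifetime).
(18.22, 20.58)

z-interval (σ known):
z* = 2.326 for 98% confidence

Margin of error = z* · σ/√n = 2.326 · 6.2/√150 = 1.18

CI: (19.4 - 1.18, 19.4 + 1.18) = (18.22, 20.58)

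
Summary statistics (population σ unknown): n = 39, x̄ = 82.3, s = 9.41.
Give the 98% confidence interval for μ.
(78.64, 85.96)

t-interval (σ unknown):
df = n - 1 = 38
t* = 2.429 for 98% confidence

Margin of error = t* · s/√n = 2.429 · 9.41/√39 = 3.66

CI: (78.64, 85.96)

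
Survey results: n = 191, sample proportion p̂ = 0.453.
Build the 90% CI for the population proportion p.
(0.394, 0.512)

Proportion CI:
SE = √(p̂(1-p̂)/n) = √(0.453 · 0.547 / 191) = 0.03602

z* = 1.645
Margin = z* · SE = 1.645 · 0.03602 = 0.0593

CI: 0.453 ± 0.0593 = (0.394, 0.512)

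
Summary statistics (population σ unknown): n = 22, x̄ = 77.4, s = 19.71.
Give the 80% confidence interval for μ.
(71.84, 82.96)

t-interval (σ unknown):
df = n - 1 = 21
t* = 1.323 for 80% confidence

Margin of error = t* · s/√n = 1.323 · 19.71/√22 = 5.56

CI: (71.84, 82.96)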